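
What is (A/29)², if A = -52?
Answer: 2704/841 ≈ 3.2152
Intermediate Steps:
(A/29)² = (-52/29)² = 2704/841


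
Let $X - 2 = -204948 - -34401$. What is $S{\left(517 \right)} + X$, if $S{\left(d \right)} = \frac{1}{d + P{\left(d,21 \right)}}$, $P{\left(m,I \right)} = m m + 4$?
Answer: $- \frac{45673656449}{267810} \approx -1.7055 \cdot 10^{5}$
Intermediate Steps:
$P{\left(m,I \right)} = 4 + m^{2}$ ($P{\left(m,I \right)} = m^{2} + 4 = 4 + m^{2}$)
$X = -170545$ ($X = 2 - 170547 = -170545$)
$S{\left(d \right)} = \frac{1}{4 + d + d^{2}}$ ($S{\left(d \right)} = \frac{1}{d + \left(4 + d^{2}\right)} = \frac{1}{4 + d + d^{2}}$)
$S{\left(517 \right)} + X = \frac{1}{4 + 517 + 517^{2}} - 170545 = \frac{1}{4 + 517 + 267289} - 170545 = \frac{1}{267810} - 170545 = - \frac{45673656449}{267810}$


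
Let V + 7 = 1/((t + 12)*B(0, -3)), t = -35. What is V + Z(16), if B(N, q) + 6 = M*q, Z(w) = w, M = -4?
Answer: 1241/138 ≈ 8.9928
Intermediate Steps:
B(N, q) = -6 - 4*q
V = -967/138 (V = -7 + 1/((-35 + 12)*(-6 - 4*(-3))) = -7 + 1/(-23*(-6 + 12)) = -7 + 1/(-23*6) = -7 + 1/(-138) = -7 - 1/138 = -967/138 ≈ -7.0072)
V + Z(16) = -967/138 + 16 = 1241/138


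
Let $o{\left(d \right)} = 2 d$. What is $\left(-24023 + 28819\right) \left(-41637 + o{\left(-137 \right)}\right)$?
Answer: $-201005156$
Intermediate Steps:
$\left(-24023 + 28819\right) \left(-41637 + o{\left(-137 \right)}\right) = \left(-24023 + 28819\right) \left(-41637 + 2 \left(-137\right)\right) = 4796 \left(-41637 - 274\right) = 4796 \left(-41911\right) = -201005156$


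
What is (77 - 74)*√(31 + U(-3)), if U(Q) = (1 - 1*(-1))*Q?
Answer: 15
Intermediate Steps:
U(Q) = 2*Q (U(Q) = (1 + 1)*Q = 2*Q)
(77 - 74)*√(31 + U(-3)) = (77 - 74)*√(31 + 2*(-3)) = 3*√(31 - 6) = 3*√25 = 3*5 = 15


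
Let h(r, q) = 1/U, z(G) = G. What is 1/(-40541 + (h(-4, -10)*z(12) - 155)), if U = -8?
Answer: -2/81395 ≈ -2.4572e-5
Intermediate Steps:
h(r, q) = -1/8 (h(r, q) = 1/(-8) = -1/8)
1/(-40541 + (h(-4, -10)*z(12) - 155)) = 1/(-40541 + (-1/8*12 - 155)) = 1/(-40541 + (-3/2 - 155)) = 1/(-40541 - 313/2) = 1/(-81395/2) = -2/81395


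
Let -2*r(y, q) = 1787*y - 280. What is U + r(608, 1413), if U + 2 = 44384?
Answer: -498726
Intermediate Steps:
U = 44382 (U = -2 + 44384 = 44382)
r(y, q) = 140 - 1787*y/2 (r(y, q) = -(1787*y - 280)/2 = -(-280 + 1787*y)/2 = 140 - 1787*y/2)
U + r(608, 1413) = 44382 + (140 - 1787/2*608) = 44382 + (140 - 543248) = 44382 - 543108 = -498726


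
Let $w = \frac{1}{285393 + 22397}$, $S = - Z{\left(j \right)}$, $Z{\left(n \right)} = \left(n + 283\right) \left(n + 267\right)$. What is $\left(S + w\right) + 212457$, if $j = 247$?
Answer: $- \frac{18456011769}{307790} \approx -59963.0$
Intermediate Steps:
$Z{\left(n \right)} = \left(267 + n\right) \left(283 + n\right)$ ($Z{\left(n \right)} = \left(283 + n\right) \left(267 + n\right) = \left(267 + n\right) \left(283 + n\right)$)
$S = -272420$ ($S = - (75561 + 247^{2} + 550 \cdot 247) = - (75561 + 61009 + 135850) = \left(-1\right) 272420 = -272420$)
$w = \frac{1}{307790} \approx 3.249 \cdot 10^{-6}$
$\left(S + w\right) + 212457 = \left(-272420 + \frac{1}{307790}\right) + 212457 = - \frac{83848151799}{307790} + 212457 = - \frac{18456011769}{307790}$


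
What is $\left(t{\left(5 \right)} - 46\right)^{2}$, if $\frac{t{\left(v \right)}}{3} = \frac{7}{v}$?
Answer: $\frac{43681}{25} \approx 1747.2$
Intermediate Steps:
$t{\left(v \right)} = \frac{21}{v}$ ($t{\left(v \right)} = 3 \frac{7}{v} = \frac{21}{v}$)
$\left(t{\left(5 \right)} - 46\right)^{2} = \left(\frac{21}{5} - 46\right)^{2} = \left(- \frac{209}{5}\right)^{2} = \frac{43681}{25}$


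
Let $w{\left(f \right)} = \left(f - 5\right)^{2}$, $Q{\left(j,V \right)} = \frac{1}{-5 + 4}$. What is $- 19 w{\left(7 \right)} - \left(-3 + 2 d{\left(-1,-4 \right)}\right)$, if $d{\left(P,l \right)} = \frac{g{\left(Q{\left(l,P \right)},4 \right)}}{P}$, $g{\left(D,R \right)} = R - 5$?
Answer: $-75$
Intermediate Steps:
$Q{\left(j,V \right)} = -1$ ($Q{\left(j,V \right)} = \frac{1}{-1} = -1$)
$g{\left(D,R \right)} = -5 + R$
$d{\left(P,l \right)} = - \frac{1}{P}$ ($d{\left(P,l \right)} = \frac{-5 + 4}{P} = - \frac{1}{P}$)
$w{\left(f \right)} = \left(-5 + f\right)^{2}$
$- 19 w{\left(7 \right)} - \left(-3 + 2 d{\left(-1,-4 \right)}\right) = - 19 \left(-5 + 7\right)^{2} + \left(3 - 2 \left(- \frac{1}{-1}\right)\right) = - 19 \cdot 2^{2} + \left(3 - 2 \left(\left(-1\right) \left(-1\right)\right)\right) = \left(-19\right) 4 + \left(3 - 2\right) = -76 + \left(3 - 2\right) = -76 + 1 = -75$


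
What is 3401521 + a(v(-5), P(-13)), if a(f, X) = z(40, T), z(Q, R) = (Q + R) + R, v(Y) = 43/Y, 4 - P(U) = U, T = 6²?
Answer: 3401633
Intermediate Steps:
T = 36
P(U) = 4 - U
z(Q, R) = Q + 2*R
a(f, X) = 112 (a(f, X) = 40 + 2*36 = 40 + 72 = 112)
3401521 + a(v(-5), P(-13)) = 3401521 + 112 = 3401633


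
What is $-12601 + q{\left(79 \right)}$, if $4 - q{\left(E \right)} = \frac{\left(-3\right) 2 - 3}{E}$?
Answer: $- \frac{995154}{79} \approx -12597.0$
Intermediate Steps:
$q{\left(E \right)} = 4 + \frac{9}{E}$ ($q{\left(E \right)} = 4 - \frac{\left(-3\right) 2 - 3}{E} = 4 - \frac{-6 - 3}{E} = 4 - - \frac{9}{E} = 4 + \frac{9}{E}$)
$-12601 + q{\left(79 \right)} = -12601 + \left(4 + \frac{9}{79}\right) = -12601 + \frac{325}{79} = - \frac{995154}{79}$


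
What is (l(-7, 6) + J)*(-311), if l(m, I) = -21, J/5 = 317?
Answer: -486404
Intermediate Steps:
J = 1585 (J = 5*317 = 1585)
(l(-7, 6) + J)*(-311) = (-21 + 1585)*(-311) = 1564*(-311) = -486404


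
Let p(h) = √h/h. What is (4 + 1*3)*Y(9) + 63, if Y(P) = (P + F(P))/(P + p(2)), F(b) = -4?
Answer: 1539/23 - 5*√2/23 ≈ 66.606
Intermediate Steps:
p(h) = h^(-½)
Y(P) = (-4 + P)/(P + √2/2) (Y(P) = (P - 4)/(P + 2^(-½)) = (-4 + P)/(P + √2/2))
(4 + 1*3)*Y(9) + 63 = (4 + 1*3)*(2*(-4 + 9)/(√2 + 2*9)) + 63 = (4 + 3)*(2*5/(√2 + 18)) + 63 = 7*(2*5/(18 + √2)) + 63 = 7*(10/(18 + √2)) + 63 = 70/(18 + √2) + 63 = 63 + 70/(18 + √2)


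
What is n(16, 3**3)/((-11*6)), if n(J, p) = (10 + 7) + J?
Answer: -1/2 ≈ -0.50000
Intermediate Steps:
n(J, p) = 17 + J
n(16, 3**3)/((-11*6)) = (17 + 16)/((-11*6)) = 33/(-66) = 33*(-1/66) = -1/2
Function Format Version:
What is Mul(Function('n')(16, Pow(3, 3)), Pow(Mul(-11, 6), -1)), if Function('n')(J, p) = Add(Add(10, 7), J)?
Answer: Rational(-1, 2) ≈ -0.50000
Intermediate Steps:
Function('n')(J, p) = Add(17, J)
Mul(Function('n')(16, Pow(3, 3)), Pow(Mul(-11, 6), -1)) = Mul(Add(17, 16), Pow(Mul(-11, 6), -1)) = Mul(33, Pow(-66, -1)) = Mul(33, Rational(-1, 66)) = Rational(-1, 2)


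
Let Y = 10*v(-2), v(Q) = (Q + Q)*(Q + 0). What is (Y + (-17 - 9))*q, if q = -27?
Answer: -1458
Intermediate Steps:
v(Q) = 2*Q² (v(Q) = (2*Q)*Q = 2*Q²)
Y = 80 (Y = 10*(2*(-2)²) = 10*(2*4) = 10*8 = 80)
(Y + (-17 - 9))*q = (80 + (-17 - 9))*(-27) = (80 - 26)*(-27) = 54*(-27) = -1458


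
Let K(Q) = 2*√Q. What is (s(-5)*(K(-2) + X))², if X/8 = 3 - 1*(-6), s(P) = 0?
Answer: 0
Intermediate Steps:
X = 72 (X = 8*(3 - 1*(-6)) = 8*(3 + 6) = 8*9 = 72)
(s(-5)*(K(-2) + X))² = (0*(2*√(-2) + 72))² = (0*(2*(I*√2) + 72))² = (0*(2*I*√2 + 72))² = (0*(72 + 2*I*√2))² = 0² = 0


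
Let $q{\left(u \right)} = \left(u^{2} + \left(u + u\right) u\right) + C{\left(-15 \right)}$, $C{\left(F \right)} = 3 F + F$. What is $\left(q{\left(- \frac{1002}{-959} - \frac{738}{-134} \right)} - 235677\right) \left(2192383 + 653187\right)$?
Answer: $- \frac{395410737411489002580}{589778287} \approx -6.7044 \cdot 10^{11}$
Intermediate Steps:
$C{\left(F \right)} = 4 F$
$q{\left(u \right)} = -60 + 3 u^{2}$ ($q{\left(u \right)} = \left(u^{2} + \left(u + u\right) u\right) + 4 \left(-15\right) = \left(u^{2} + 2 u u\right) - 60 = \left(u^{2} + 2 u^{2}\right) - 60 = 3 u^{2} - 60 = -60 + 3 u^{2}$)
$\left(q{\left(- \frac{1002}{-959} - \frac{738}{-134} \right)} - 235677\right) \left(2192383 + 653187\right) = \left(\left(-60 + 3 \left(- \frac{1002}{-959} - \frac{738}{-134}\right)^{2}\right) - 235677\right) \left(2192383 + 653187\right) = \left(\left(-60 + 3 \left(\left(-1002\right) \left(- \frac{1}{959}\right) - - \frac{369}{67}\right)^{2}\right) - 235677\right) 2845570 = \left(\left(-60 + 3 \left(\frac{1002}{959} + \frac{369}{67}\right)^{2}\right) - 235677\right) 2845570 = \left(\left(-60 + 3 \left(\frac{421005}{64253}\right)^{2}\right) - 235677\right) 2845570 = \left(\left(-60 + 3 \cdot \frac{177245210025}{4128448009}\right) - 235677\right) 2845570 = \left(\left(-60 + \frac{531735630075}{4128448009}\right) - 235677\right) 2845570 = \left(\frac{284028749535}{4128448009} - 235677\right) 2845570 = \left(- \frac{972696212667558}{4128448009}\right) 2845570 = - \frac{395410737411489002580}{589778287}$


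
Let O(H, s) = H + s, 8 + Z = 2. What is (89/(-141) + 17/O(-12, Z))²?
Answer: 1776889/715716 ≈ 2.4827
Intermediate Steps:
Z = -6 (Z = -8 + 2 = -6)
(89/(-141) + 17/O(-12, Z))² = (89/(-141) + 17/(-12 - 6))² = (89*(-1/141) + 17/(-18))² = (-89/141 + 17*(-1/18))² = (-89/141 - 17/18)² = (-1333/846)² = 1776889/715716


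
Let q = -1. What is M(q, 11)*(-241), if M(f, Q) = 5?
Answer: -1205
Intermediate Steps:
M(q, 11)*(-241) = 5*(-241) = -1205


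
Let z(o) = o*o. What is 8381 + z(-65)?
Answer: 12606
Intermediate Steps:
z(o) = o**2
8381 + z(-65) = 8381 + (-65)**2 = 8381 + 4225 = 12606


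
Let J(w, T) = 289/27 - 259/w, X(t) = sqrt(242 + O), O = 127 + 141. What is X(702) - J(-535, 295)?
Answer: -161608/14445 + sqrt(510) ≈ 11.395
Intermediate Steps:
O = 268
X(t) = sqrt(510) (X(t) = sqrt(242 + 268) = sqrt(510))
J(w, T) = 289/27 - 259/w (J(w, T) = 289*(1/27) - 259/w = 289/27 - 259/w)
X(702) - J(-535, 295) = sqrt(510) - (289/27 - 259/(-535)) = sqrt(510) - (289/27 - 259*(-1/535)) = sqrt(510) - (289/27 + 259/535) = sqrt(510) - 1*161608/14445 = sqrt(510) - 161608/14445 = -161608/14445 + sqrt(510)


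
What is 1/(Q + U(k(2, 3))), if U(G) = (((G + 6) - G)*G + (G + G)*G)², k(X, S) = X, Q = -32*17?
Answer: -1/144 ≈ -0.0069444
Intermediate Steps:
Q = -544
U(G) = (2*G² + 6*G)² (U(G) = (((6 + G) - G)*G + (2*G)*G)² = (6*G + 2*G²)² = (2*G² + 6*G)²)
1/(Q + U(k(2, 3))) = 1/(-544 + 4*2²*(3 + 2)²) = 1/(-544 + 4*4*5²) = 1/(-544 + 4*4*25) = 1/(-544 + 400) = 1/(-144) = -1/144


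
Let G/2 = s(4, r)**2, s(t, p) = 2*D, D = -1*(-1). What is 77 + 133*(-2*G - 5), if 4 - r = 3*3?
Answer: -2716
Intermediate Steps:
D = 1
r = -5 (r = 4 - 3*3 = 4 - 1*9 = 4 - 9 = -5)
s(t, p) = 2 (s(t, p) = 2*1 = 2)
G = 8 (G = 2*2**2 = 2*4 = 8)
77 + 133*(-2*G - 5) = 77 + 133*(-2*8 - 5) = 77 + 133*(-16 - 5) = 77 + 133*(-21) = 77 - 2793 = -2716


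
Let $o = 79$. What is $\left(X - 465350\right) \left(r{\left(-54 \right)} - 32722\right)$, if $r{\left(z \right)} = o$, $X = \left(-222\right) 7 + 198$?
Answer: $15234683958$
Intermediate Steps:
$X = -1356$ ($X = -1554 + 198 = -1356$)
$r{\left(z \right)} = 79$
$\left(X - 465350\right) \left(r{\left(-54 \right)} - 32722\right) = \left(-1356 - 465350\right) \left(79 - 32722\right) = \left(-466706\right) \left(-32643\right) = 15234683958$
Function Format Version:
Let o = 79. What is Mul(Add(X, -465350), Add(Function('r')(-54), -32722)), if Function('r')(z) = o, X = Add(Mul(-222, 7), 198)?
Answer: 15234683958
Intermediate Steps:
X = -1356 (X = Add(-1554, 198) = -1356)
Function('r')(z) = 79
Mul(Add(X, -465350), Add(Function('r')(-54), -32722)) = Mul(Add(-1356, -465350), Add(79, -32722)) = Mul(-466706, -32643) = 15234683958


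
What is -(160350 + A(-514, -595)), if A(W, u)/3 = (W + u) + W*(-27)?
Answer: -198657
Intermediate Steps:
A(W, u) = -78*W + 3*u (A(W, u) = 3*((W + u) + W*(-27)) = 3*((W + u) - 27*W) = 3*(u - 26*W) = -78*W + 3*u)
-(160350 + A(-514, -595)) = -(160350 + (-78*(-514) + 3*(-595))) = -(160350 + (40092 - 1785)) = -(160350 + 38307) = -1*198657 = -198657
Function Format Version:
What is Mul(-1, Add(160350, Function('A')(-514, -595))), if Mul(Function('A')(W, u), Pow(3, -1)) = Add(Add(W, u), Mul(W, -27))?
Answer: -198657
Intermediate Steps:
Function('A')(W, u) = Add(Mul(-78, W), Mul(3, u)) (Function('A')(W, u) = Mul(3, Add(Add(W, u), Mul(W, -27))) = Mul(3, Add(Add(W, u), Mul(-27, W))) = Mul(3, Add(u, Mul(-26, W))) = Add(Mul(-78, W), Mul(3, u)))
Mul(-1, Add(160350, Function('A')(-514, -595))) = Mul(-1, Add(160350, Add(Mul(-78, -514), Mul(3, -595)))) = Mul(-1, Add(160350, Add(40092, -1785))) = Mul(-1, Add(160350, 38307)) = Mul(-1, 198657) = -198657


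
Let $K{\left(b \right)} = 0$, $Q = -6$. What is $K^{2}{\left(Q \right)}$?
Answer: $0$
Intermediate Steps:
$K^{2}{\left(Q \right)} = 0^{2} = 0$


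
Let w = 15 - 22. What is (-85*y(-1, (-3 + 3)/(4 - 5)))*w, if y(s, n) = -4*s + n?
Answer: 2380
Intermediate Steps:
w = -7
y(s, n) = n - 4*s
(-85*y(-1, (-3 + 3)/(4 - 5)))*w = -85*((-3 + 3)/(4 - 5) - 4*(-1))*(-7) = -85*(0/(-1) + 4)*(-7) = -85*(0*(-1) + 4)*(-7) = -85*(0 + 4)*(-7) = -85*4*(-7) = -340*(-7) = 2380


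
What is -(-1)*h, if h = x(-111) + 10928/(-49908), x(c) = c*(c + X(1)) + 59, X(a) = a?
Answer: 153077581/12477 ≈ 12269.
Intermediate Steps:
x(c) = 59 + c*(1 + c) (x(c) = c*(c + 1) + 59 = c*(1 + c) + 59 = 59 + c*(1 + c))
h = 153077581/12477 (h = (59 - 111 + (-111)**2) + 10928/(-49908) = (59 - 111 + 12321) + 10928*(-1/49908) = 12269 - 2732/12477 = 153077581/12477 ≈ 12269.)
-(-1)*h = -(-1)*153077581/12477 = -1*(-153077581/12477) = 153077581/12477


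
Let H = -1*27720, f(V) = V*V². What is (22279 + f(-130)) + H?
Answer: -2202441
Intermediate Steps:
f(V) = V³
H = -27720
(22279 + f(-130)) + H = (22279 + (-130)³) - 27720 = (22279 - 2197000) - 27720 = -2174721 - 27720 = -2202441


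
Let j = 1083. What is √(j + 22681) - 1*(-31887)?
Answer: 31887 + 2*√5941 ≈ 32041.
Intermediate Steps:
√(j + 22681) - 1*(-31887) = √(1083 + 22681) - 1*(-31887) = √23764 + 31887 = 2*√5941 + 31887 = 31887 + 2*√5941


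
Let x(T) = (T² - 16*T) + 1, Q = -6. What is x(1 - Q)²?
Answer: 3844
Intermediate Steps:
x(T) = 1 + T² - 16*T
x(1 - Q)² = (1 + (1 - 1*(-6))² - 16*(1 - 1*(-6)))² = (1 + (1 + 6)² - 16*(1 + 6))² = (1 + 7² - 16*7)² = (1 + 49 - 112)² = (-62)² = 3844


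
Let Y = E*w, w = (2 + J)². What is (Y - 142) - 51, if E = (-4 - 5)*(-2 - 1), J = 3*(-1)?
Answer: -166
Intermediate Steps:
J = -3
E = 27 (E = -9*(-3) = 27)
w = 1 (w = (2 - 3)² = (-1)² = 1)
Y = 27 (Y = 27*1 = 27)
(Y - 142) - 51 = (27 - 142) - 51 = -115 - 51 = -166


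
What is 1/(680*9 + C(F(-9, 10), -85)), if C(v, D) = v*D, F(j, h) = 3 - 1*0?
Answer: 1/5865 ≈ 0.00017050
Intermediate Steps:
F(j, h) = 3 (F(j, h) = 3 + 0 = 3)
C(v, D) = D*v
1/(680*9 + C(F(-9, 10), -85)) = 1/(680*9 - 85*3) = 1/(6120 - 255) = 1/5865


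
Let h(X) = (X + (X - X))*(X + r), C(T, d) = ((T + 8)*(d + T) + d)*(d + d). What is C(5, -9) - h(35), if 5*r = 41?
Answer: -414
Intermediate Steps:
r = 41/5 (r = (⅕)*41 = 41/5 ≈ 8.2000)
C(T, d) = 2*d*(d + (8 + T)*(T + d)) (C(T, d) = ((8 + T)*(T + d) + d)*(2*d) = (d + (8 + T)*(T + d))*(2*d) = 2*d*(d + (8 + T)*(T + d)))
h(X) = X*(41/5 + X) (h(X) = (X + (X - X))*(X + 41/5) = (X + 0)*(41/5 + X) = X*(41/5 + X))
C(5, -9) - h(35) = 2*(-9)*(5² + 8*5 + 9*(-9) + 5*(-9)) - 35*(41 + 5*35)/5 = 2*(-9)*(25 + 40 - 81 - 45) - 35*(41 + 175)/5 = 2*(-9)*(-61) - 35*216/5 = 1098 - 1*1512 = 1098 - 1512 = -414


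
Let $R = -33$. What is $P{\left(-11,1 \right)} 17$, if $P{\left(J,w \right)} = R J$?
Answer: $6171$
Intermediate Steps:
$P{\left(J,w \right)} = - 33 J$
$P{\left(-11,1 \right)} 17 = \left(-33\right) \left(-11\right) 17 = 363 \cdot 17 = 6171$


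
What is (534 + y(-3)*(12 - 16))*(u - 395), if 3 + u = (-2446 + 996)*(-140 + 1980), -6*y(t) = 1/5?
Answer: -7126401592/5 ≈ -1.4253e+9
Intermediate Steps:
y(t) = -1/30 (y(t) = -⅙/5 = -⅙*⅕ = -1/30)
u = -2668003 (u = -3 + (-2446 + 996)*(-140 + 1980) = -3 - 1450*1840 = -3 - 2668000 = -2668003)
(534 + y(-3)*(12 - 16))*(u - 395) = (534 - (12 - 16)/30)*(-2668003 - 395) = (534 - 1/30*(-4))*(-2668398) = (534 + 2/15)*(-2668398) = (8012/15)*(-2668398) = -7126401592/5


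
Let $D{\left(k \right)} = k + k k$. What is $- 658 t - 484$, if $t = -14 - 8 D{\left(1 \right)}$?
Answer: $19256$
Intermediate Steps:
$D{\left(k \right)} = k + k^{2}$
$t = -30$ ($t = -14 - 8 \cdot 1 \left(1 + 1\right) = -14 - 8 \cdot 1 \cdot 2 = -14 - 16 = -30$)
$- 658 t - 484 = \left(-658\right) \left(-30\right) - 484 = 19740 - 484 = 19256$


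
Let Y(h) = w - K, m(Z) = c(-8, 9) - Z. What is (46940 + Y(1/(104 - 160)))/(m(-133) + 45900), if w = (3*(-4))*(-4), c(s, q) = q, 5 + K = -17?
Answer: 23505/23021 ≈ 1.0210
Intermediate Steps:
K = -22 (K = -5 - 17 = -22)
w = 48 (w = -12*(-4) = 48)
m(Z) = 9 - Z
Y(h) = 70 (Y(h) = 48 - 1*(-22) = 48 + 22 = 70)
(46940 + Y(1/(104 - 160)))/(m(-133) + 45900) = (46940 + 70)/((9 - 1*(-133)) + 45900) = 47010/((9 + 133) + 45900) = 47010/(142 + 45900) = 47010/46042 = 47010*(1/46042) = 23505/23021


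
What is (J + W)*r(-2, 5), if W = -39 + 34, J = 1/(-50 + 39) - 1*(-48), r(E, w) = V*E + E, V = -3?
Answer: 1888/11 ≈ 171.64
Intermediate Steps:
r(E, w) = -2*E (r(E, w) = -3*E + E = -2*E)
J = 527/11 (J = 1/(-11) + 48 = -1/11 + 48 = 527/11 ≈ 47.909)
W = -5
(J + W)*r(-2, 5) = (527/11 - 5)*(-2*(-2)) = (472/11)*4 = 1888/11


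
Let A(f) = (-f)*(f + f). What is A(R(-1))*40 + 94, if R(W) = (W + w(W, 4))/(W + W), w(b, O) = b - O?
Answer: -626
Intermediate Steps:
R(W) = (-4 + 2*W)/(2*W) (R(W) = (W + (W - 1*4))/(W + W) = (W + (W - 4))/((2*W)) = (W + (-4 + W))*(1/(2*W)) = (-4 + 2*W)*(1/(2*W)) = (-4 + 2*W)/(2*W))
A(f) = -2*f² (A(f) = (-f)*(2*f) = -2*f²)
A(R(-1))*40 + 94 = -2*(-2 - 1)²*40 + 94 = -2*(-1*(-3))²*40 + 94 = -2*3²*40 + 94 = -2*9*40 + 94 = -18*40 + 94 = -720 + 94 = -626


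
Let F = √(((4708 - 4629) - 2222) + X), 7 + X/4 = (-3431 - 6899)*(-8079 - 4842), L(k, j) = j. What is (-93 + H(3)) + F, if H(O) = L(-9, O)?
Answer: -90 + √533893549 ≈ 23016.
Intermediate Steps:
X = 533895692 (X = -28 + 4*((-3431 - 6899)*(-8079 - 4842)) = -28 + 4*(-10330*(-12921)) = -28 + 4*133473930 = -28 + 533895720 = 533895692)
H(O) = O
F = √533893549 (F = √(((4708 - 4629) - 2222) + 533895692) = √((79 - 2222) + 533895692) = √(-2143 + 533895692) = √533893549 ≈ 23106.)
(-93 + H(3)) + F = (-93 + 3) + √533893549 = -90 + √533893549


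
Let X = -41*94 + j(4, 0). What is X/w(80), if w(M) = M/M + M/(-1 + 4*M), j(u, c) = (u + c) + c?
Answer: -175450/57 ≈ -3078.1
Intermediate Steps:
j(u, c) = u + 2*c (j(u, c) = (c + u) + c = u + 2*c)
X = -3850 (X = -41*94 + (4 + 2*0) = -3854 + (4 + 0) = -3854 + 4 = -3850)
w(M) = 1 + M/(-1 + 4*M)
X/w(80) = -3850*(-1 + 4*80)/(-1 + 5*80) = -3850*(-1 + 320)/(-1 + 400) = -3850/(399/319) = -3850/((1/319)*399) = -3850/399/319 = -3850*319/399 = -175450/57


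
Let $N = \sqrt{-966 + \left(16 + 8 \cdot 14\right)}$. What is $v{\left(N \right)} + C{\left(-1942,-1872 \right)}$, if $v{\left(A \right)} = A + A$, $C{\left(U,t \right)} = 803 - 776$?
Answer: $27 + 2 i \sqrt{838} \approx 27.0 + 57.896 i$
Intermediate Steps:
$C{\left(U,t \right)} = 27$
$N = i \sqrt{838}$ ($N = \sqrt{-966 + \left(16 + 112\right)} = \sqrt{-966 + 128} = \sqrt{-838} = i \sqrt{838} \approx 28.948 i$)
$v{\left(A \right)} = 2 A$
$v{\left(N \right)} + C{\left(-1942,-1872 \right)} = 2 i \sqrt{838} + 27 = 27 + 2 i \sqrt{838}$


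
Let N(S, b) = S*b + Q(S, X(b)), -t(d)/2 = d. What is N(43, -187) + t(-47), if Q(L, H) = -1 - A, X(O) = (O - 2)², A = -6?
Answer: -7942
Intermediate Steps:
t(d) = -2*d
X(O) = (-2 + O)²
Q(L, H) = 5 (Q(L, H) = -1 - 1*(-6) = -1 + 6 = 5)
N(S, b) = 5 + S*b (N(S, b) = S*b + 5 = 5 + S*b)
N(43, -187) + t(-47) = (5 + 43*(-187)) - 2*(-47) = (5 - 8041) + 94 = -8036 + 94 = -7942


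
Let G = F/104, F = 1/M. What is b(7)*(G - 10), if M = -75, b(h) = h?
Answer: -546007/7800 ≈ -70.001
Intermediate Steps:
F = -1/75 (F = 1/(-75) = -1/75 ≈ -0.013333)
G = -1/7800 (G = -1/75/104 = -1/75*1/104 = -1/7800 ≈ -0.00012821)
b(7)*(G - 10) = 7*(-1/7800 - 10) = 7*(-78001/7800) = -546007/7800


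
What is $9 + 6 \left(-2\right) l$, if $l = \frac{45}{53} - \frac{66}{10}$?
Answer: $\frac{20673}{265} \approx 78.011$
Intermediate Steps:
$l = - \frac{1524}{265}$ ($l = 45 \cdot \frac{1}{53} - \frac{33}{5} = \frac{45}{53} - \frac{33}{5} = - \frac{1524}{265} \approx -5.7509$)
$9 + 6 \left(-2\right) l = 9 + 6 \left(-2\right) \left(- \frac{1524}{265}\right) = 9 - - \frac{18288}{265} = 9 + \frac{18288}{265} = \frac{20673}{265}$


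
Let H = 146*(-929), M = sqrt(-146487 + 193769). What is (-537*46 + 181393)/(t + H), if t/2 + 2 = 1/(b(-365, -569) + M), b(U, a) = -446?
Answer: -805679008818086/697428021632023 + 156691*sqrt(47282)/1394856043264046 ≈ -1.1552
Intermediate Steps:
M = sqrt(47282) ≈ 217.44
t = -4 + 2/(-446 + sqrt(47282)) ≈ -4.0088
H = -135634
(-537*46 + 181393)/(t + H) = (-537*46 + 181393)/((-303714/75817 - sqrt(47282)/75817) - 135634) = (-24702 + 181393)/(-10283666692/75817 - sqrt(47282)/75817) = 156691/(-10283666692/75817 - sqrt(47282)/75817)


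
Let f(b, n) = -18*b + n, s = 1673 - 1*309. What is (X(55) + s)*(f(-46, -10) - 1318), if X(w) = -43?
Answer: -660500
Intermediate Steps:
s = 1364 (s = 1673 - 309 = 1364)
f(b, n) = n - 18*b
(X(55) + s)*(f(-46, -10) - 1318) = (-43 + 1364)*((-10 - 18*(-46)) - 1318) = 1321*((-10 + 828) - 1318) = 1321*(818 - 1318) = 1321*(-500) = -660500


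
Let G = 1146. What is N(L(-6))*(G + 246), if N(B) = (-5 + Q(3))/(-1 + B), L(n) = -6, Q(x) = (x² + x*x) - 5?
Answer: -11136/7 ≈ -1590.9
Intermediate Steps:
Q(x) = -5 + 2*x² (Q(x) = (x² + x²) - 5 = 2*x² - 5 = -5 + 2*x²)
N(B) = 8/(-1 + B) (N(B) = (-5 + (-5 + 2*3²))/(-1 + B) = (-5 + (-5 + 2*9))/(-1 + B) = (-5 + (-5 + 18))/(-1 + B) = (-5 + 13)/(-1 + B) = 8/(-1 + B))
N(L(-6))*(G + 246) = (8/(-1 - 6))*(1146 + 246) = (8/(-7))*1392 = (8*(-⅐))*1392 = -8/7*1392 = -11136/7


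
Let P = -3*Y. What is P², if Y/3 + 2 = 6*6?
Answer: 93636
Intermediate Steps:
Y = 102 (Y = -6 + 3*(6*6) = -6 + 3*36 = -6 + 108 = 102)
P = -306 (P = -3*102 = -306)
P² = (-306)² = 93636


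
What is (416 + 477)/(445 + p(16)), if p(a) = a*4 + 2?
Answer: 893/511 ≈ 1.7476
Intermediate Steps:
p(a) = 2 + 4*a (p(a) = 4*a + 2 = 2 + 4*a)
(416 + 477)/(445 + p(16)) = (416 + 477)/(445 + (2 + 4*16)) = 893/(445 + (2 + 64)) = 893/(445 + 66) = 893/511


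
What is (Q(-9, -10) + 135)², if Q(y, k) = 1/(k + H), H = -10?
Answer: 7284601/400 ≈ 18212.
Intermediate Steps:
Q(y, k) = 1/(-10 + k) (Q(y, k) = 1/(k - 10) = 1/(-10 + k))
(Q(-9, -10) + 135)² = (1/(-10 - 10) + 135)² = (1/(-20) + 135)² = (-1/20 + 135)² = (2699/20)² = 7284601/400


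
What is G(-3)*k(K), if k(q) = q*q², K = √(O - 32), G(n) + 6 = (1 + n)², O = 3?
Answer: 58*I*√29 ≈ 312.34*I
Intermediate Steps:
G(n) = -6 + (1 + n)²
K = I*√29 (K = √(3 - 32) = √(-29) = I*√29 ≈ 5.3852*I)
k(q) = q³
G(-3)*k(K) = (-6 + (1 - 3)²)*(I*√29)³ = (-6 + (-2)²)*(-29*I*√29) = (-6 + 4)*(-29*I*√29) = -(-58)*I*√29 = 58*I*√29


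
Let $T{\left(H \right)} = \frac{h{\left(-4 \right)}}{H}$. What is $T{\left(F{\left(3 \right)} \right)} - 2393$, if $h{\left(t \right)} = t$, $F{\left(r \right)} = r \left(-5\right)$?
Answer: $- \frac{35891}{15} \approx -2392.7$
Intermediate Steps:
$F{\left(r \right)} = - 5 r$
$T{\left(H \right)} = - \frac{4}{H}$
$T{\left(F{\left(3 \right)} \right)} - 2393 = - \frac{4}{\left(-5\right) 3} - 2393 = - \frac{4}{-15} - 2393 = \left(-4\right) \left(- \frac{1}{15}\right) - 2393 = \frac{4}{15} - 2393 = - \frac{35891}{15}$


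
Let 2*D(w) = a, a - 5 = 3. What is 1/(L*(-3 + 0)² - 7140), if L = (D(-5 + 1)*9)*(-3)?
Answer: -1/8112 ≈ -0.00012327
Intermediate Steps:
a = 8 (a = 5 + 3 = 8)
D(w) = 4 (D(w) = (½)*8 = 4)
L = -108 (L = (4*9)*(-3) = 36*(-3) = -108)
1/(L*(-3 + 0)² - 7140) = 1/(-108*(-3 + 0)² - 7140) = 1/(-108*(-3)² - 7140) = 1/(-108*9 - 7140) = 1/(-972 - 7140) = 1/(-8112) = -1/8112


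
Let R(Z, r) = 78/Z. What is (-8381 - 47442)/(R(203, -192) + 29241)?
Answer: -11332069/5936001 ≈ -1.9090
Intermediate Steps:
(-8381 - 47442)/(R(203, -192) + 29241) = (-8381 - 47442)/(78/203 + 29241) = -55823/(78*(1/203) + 29241) = -55823/(78/203 + 29241) = -55823/5936001/203 = -55823*203/5936001 = -11332069/5936001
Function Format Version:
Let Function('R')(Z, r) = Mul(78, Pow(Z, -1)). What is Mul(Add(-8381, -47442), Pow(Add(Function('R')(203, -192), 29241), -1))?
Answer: Rational(-11332069, 5936001) ≈ -1.9090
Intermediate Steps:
Mul(Add(-8381, -47442), Pow(Add(Function('R')(203, -192), 29241), -1)) = Mul(Add(-8381, -47442), Pow(Add(Mul(78, Pow(203, -1)), 29241), -1)) = Mul(-55823, Pow(Add(Mul(78, Rational(1, 203)), 29241), -1)) = Mul(-55823, Pow(Add(Rational(78, 203), 29241), -1)) = Mul(-55823, Pow(Rational(5936001, 203), -1)) = Mul(-55823, Rational(203, 5936001)) = Rational(-11332069, 5936001)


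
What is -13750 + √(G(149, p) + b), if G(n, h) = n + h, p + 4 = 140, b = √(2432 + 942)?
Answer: -13750 + √(285 + √3374) ≈ -13731.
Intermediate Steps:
b = √3374 ≈ 58.086
p = 136 (p = -4 + 140 = 136)
G(n, h) = h + n
-13750 + √(G(149, p) + b) = -13750 + √((136 + 149) + √3374) = -13750 + √(285 + √3374)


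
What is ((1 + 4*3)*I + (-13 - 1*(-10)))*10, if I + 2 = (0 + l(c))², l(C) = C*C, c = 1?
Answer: -160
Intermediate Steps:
l(C) = C²
I = -1 (I = -2 + (0 + 1²)² = -2 + (0 + 1)² = -2 + 1² = -2 + 1 = -1)
((1 + 4*3)*I + (-13 - 1*(-10)))*10 = ((1 + 4*3)*(-1) + (-13 - 1*(-10)))*10 = ((1 + 12)*(-1) + (-13 + 10))*10 = (13*(-1) - 3)*10 = (-13 - 3)*10 = -16*10 = -160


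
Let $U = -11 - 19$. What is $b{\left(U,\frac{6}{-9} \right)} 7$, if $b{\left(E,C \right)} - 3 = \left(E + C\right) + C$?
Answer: $- \frac{595}{3} \approx -198.33$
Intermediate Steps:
$U = -30$ ($U = -11 - 19 = -30$)
$b{\left(E,C \right)} = 3 + E + 2 C$ ($b{\left(E,C \right)} = 3 + \left(\left(E + C\right) + C\right) = 3 + \left(\left(C + E\right) + C\right) = 3 + \left(E + 2 C\right) = 3 + E + 2 C$)
$b{\left(U,\frac{6}{-9} \right)} 7 = \left(3 - 30 + 2 \frac{6}{-9}\right) 7 = \left(3 - 30 + 2 \cdot 6 \left(- \frac{1}{9}\right)\right) 7 = \left(3 - 30 + 2 \left(- \frac{2}{3}\right)\right) 7 = \left(3 - 30 - \frac{4}{3}\right) 7 = \left(- \frac{85}{3}\right) 7 = - \frac{595}{3}$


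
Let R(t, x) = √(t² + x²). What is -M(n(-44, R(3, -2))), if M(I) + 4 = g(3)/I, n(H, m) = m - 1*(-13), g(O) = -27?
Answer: 25/4 - 9*√13/52 ≈ 5.6260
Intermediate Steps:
n(H, m) = 13 + m (n(H, m) = m + 13 = 13 + m)
M(I) = -4 - 27/I
-M(n(-44, R(3, -2))) = -(-4 - 27/(13 + √(3² + (-2)²))) = -(-4 - 27/(13 + √(9 + 4))) = -(-4 - 27/(13 + √13)) = 4 + 27/(13 + √13)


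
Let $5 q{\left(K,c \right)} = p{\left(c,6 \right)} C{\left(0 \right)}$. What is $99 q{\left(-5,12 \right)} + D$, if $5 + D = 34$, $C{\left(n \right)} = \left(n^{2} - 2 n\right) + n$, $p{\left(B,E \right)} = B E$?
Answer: $29$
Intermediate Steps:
$C{\left(n \right)} = n^{2} - n$
$q{\left(K,c \right)} = 0$ ($q{\left(K,c \right)} = \frac{c 6 \cdot 0 \left(-1 + 0\right)}{5} = \frac{6 c 0 \left(-1\right)}{5} = \frac{6 c 0}{5} = \frac{1}{5} \cdot 0 = 0$)
$D = 29$ ($D = -5 + 34 = 29$)
$99 q{\left(-5,12 \right)} + D = 99 \cdot 0 + 29 = 0 + 29 = 29$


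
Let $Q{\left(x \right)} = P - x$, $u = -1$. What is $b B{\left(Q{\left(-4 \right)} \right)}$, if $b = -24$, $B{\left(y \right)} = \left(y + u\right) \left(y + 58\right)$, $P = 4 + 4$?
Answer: $-18480$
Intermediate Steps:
$P = 8$
$Q{\left(x \right)} = 8 - x$
$B{\left(y \right)} = \left(-1 + y\right) \left(58 + y\right)$ ($B{\left(y \right)} = \left(y - 1\right) \left(y + 58\right) = \left(-1 + y\right) \left(58 + y\right)$)
$b B{\left(Q{\left(-4 \right)} \right)} = - 24 \left(-58 + \left(8 - -4\right)^{2} + 57 \left(8 - -4\right)\right) = - 24 \left(-58 + \left(8 + 4\right)^{2} + 57 \left(8 + 4\right)\right) = - 24 \left(-58 + 12^{2} + 57 \cdot 12\right) = - 24 \left(-58 + 144 + 684\right) = \left(-24\right) 770 = -18480$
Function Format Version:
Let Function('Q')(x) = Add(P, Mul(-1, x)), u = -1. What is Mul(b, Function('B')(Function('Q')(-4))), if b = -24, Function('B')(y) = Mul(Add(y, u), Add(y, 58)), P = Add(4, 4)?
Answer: -18480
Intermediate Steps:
P = 8
Function('Q')(x) = Add(8, Mul(-1, x))
Function('B')(y) = Mul(Add(-1, y), Add(58, y)) (Function('B')(y) = Mul(Add(y, -1), Add(y, 58)) = Mul(Add(-1, y), Add(58, y)))
Mul(b, Function('B')(Function('Q')(-4))) = Mul(-24, Add(-58, Pow(Add(8, Mul(-1, -4)), 2), Mul(57, Add(8, Mul(-1, -4))))) = Mul(-24, Add(-58, Pow(Add(8, 4), 2), Mul(57, Add(8, 4)))) = Mul(-24, Add(-58, Pow(12, 2), Mul(57, 12))) = Mul(-24, Add(-58, 144, 684)) = Mul(-24, 770) = -18480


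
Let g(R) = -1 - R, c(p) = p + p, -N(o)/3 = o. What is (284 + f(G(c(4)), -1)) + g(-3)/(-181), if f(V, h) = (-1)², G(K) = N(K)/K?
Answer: 51583/181 ≈ 284.99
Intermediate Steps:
N(o) = -3*o
c(p) = 2*p
G(K) = -3 (G(K) = (-3*K)/K = -3)
f(V, h) = 1
(284 + f(G(c(4)), -1)) + g(-3)/(-181) = (284 + 1) + (-1 - 1*(-3))/(-181) = 285 + (-1 + 3)*(-1/181) = 285 + 2*(-1/181) = 285 - 2/181 = 51583/181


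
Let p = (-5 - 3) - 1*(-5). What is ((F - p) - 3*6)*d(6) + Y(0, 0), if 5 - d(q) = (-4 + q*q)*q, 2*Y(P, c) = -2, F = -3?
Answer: 3365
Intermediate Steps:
Y(P, c) = -1 (Y(P, c) = (½)*(-2) = -1)
d(q) = 5 - q*(-4 + q²) (d(q) = 5 - (-4 + q*q)*q = 5 - (-4 + q²)*q = 5 - q*(-4 + q²))
p = -3 (p = -8 + 5 = -3)
((F - p) - 3*6)*d(6) + Y(0, 0) = ((-3 - 1*(-3)) - 3*6)*(5 - 1*6³ + 4*6) - 1 = ((-3 + 3) - 18)*(5 - 1*216 + 24) - 1 = (0 - 18)*(5 - 216 + 24) - 1 = -18*(-187) - 1 = 3366 - 1 = 3365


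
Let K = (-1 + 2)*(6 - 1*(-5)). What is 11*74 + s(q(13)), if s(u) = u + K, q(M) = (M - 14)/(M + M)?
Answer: 21449/26 ≈ 824.96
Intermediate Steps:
q(M) = (-14 + M)/(2*M) (q(M) = (-14 + M)/((2*M)) = (-14 + M)*(1/(2*M)) = (-14 + M)/(2*M))
K = 11 (K = 1*(6 + 5) = 1*11 = 11)
s(u) = 11 + u (s(u) = u + 11 = 11 + u)
11*74 + s(q(13)) = 11*74 + (11 + (1/2)*(-14 + 13)/13) = 814 + (11 + (1/2)*(1/13)*(-1)) = 814 + (11 - 1/26) = 814 + 285/26 = 21449/26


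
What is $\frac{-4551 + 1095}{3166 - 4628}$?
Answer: $\frac{1728}{731} \approx 2.3639$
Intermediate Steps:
$\frac{-4551 + 1095}{3166 - 4628} = - \frac{3456}{-1462} = \left(-3456\right) \left(- \frac{1}{1462}\right) = \frac{1728}{731}$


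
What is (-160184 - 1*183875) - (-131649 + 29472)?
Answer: -241882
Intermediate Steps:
(-160184 - 1*183875) - (-131649 + 29472) = (-160184 - 183875) - 1*(-102177) = -344059 + 102177 = -241882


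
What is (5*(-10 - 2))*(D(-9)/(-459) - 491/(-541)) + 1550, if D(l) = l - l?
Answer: 809090/541 ≈ 1495.5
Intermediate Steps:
D(l) = 0
(5*(-10 - 2))*(D(-9)/(-459) - 491/(-541)) + 1550 = (5*(-10 - 2))*(0/(-459) - 491/(-541)) + 1550 = (5*(-12))*(0*(-1/459) - 491*(-1/541)) + 1550 = -60*(0 + 491/541) + 1550 = -60*491/541 + 1550 = -29460/541 + 1550 = 809090/541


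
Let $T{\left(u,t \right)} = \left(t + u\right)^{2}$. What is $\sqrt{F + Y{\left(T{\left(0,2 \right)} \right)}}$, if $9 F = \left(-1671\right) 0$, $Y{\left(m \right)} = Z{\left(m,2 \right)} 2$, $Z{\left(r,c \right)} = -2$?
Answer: $2 i \approx 2.0 i$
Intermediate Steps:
$Y{\left(m \right)} = -4$ ($Y{\left(m \right)} = \left(-2\right) 2 = -4$)
$F = 0$ ($F = \frac{\left(-1671\right) 0}{9} = \frac{1}{9} \cdot 0 = 0$)
$\sqrt{F + Y{\left(T{\left(0,2 \right)} \right)}} = \sqrt{0 - 4} = \sqrt{-4} = 2 i$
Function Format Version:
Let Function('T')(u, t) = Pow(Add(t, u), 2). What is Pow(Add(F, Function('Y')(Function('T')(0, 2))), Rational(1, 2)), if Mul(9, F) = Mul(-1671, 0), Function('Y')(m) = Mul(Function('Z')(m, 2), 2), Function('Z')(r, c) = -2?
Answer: Mul(2, I) ≈ Mul(2.0000, I)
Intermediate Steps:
Function('Y')(m) = -4 (Function('Y')(m) = Mul(-2, 2) = -4)
F = 0 (F = Mul(Rational(1, 9), Mul(-1671, 0)) = Mul(Rational(1, 9), 0) = 0)
Pow(Add(F, Function('Y')(Function('T')(0, 2))), Rational(1, 2)) = Pow(Add(0, -4), Rational(1, 2)) = Pow(-4, Rational(1, 2)) = Mul(2, I)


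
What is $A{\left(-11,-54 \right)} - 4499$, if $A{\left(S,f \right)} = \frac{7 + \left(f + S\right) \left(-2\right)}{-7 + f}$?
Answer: $- \frac{274576}{61} \approx -4501.2$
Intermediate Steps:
$A{\left(S,f \right)} = \frac{7 - 2 S - 2 f}{-7 + f}$ ($A{\left(S,f \right)} = \frac{7 + \left(S + f\right) \left(-2\right)}{-7 + f} = \frac{7 - \left(2 S + 2 f\right)}{-7 + f} = \frac{7 - 2 S - 2 f}{-7 + f}$)
$A{\left(-11,-54 \right)} - 4499 = \frac{7 - -22 - -108}{-7 - 54} - 4499 = \frac{7 + 22 + 108}{-61} - 4499 = \left(- \frac{1}{61}\right) 137 - 4499 = - \frac{137}{61} - 4499 = - \frac{274576}{61}$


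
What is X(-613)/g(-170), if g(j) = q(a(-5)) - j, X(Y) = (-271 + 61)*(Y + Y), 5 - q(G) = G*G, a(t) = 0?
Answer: 7356/5 ≈ 1471.2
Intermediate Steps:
q(G) = 5 - G² (q(G) = 5 - G*G = 5 - G²)
X(Y) = -420*Y
g(j) = 5 - j (g(j) = (5 - 1*0²) - j = (5 - 1*0) - j = (5 + 0) - j = 5 - j)
X(-613)/g(-170) = (-420*(-613))/(5 - 1*(-170)) = 257460/(5 + 170) = 257460/175 = 257460*(1/175) = 7356/5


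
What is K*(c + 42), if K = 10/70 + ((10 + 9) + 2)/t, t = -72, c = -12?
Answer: -125/28 ≈ -4.4643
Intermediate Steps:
K = -25/168 (K = 10/70 + ((10 + 9) + 2)/(-72) = 10*(1/70) + (19 + 2)*(-1/72) = 1/7 + 21*(-1/72) = 1/7 - 7/24 = -25/168 ≈ -0.14881)
K*(c + 42) = -25*(-12 + 42)/168 = -25/168*30 = -125/28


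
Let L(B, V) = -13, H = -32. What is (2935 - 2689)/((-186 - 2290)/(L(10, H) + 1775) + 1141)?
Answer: 72242/334661 ≈ 0.21587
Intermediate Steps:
(2935 - 2689)/((-186 - 2290)/(L(10, H) + 1775) + 1141) = (2935 - 2689)/((-186 - 2290)/(-13 + 1775) + 1141) = 246/(-2476/1762 + 1141) = 246/(-2476*1/1762 + 1141) = 246/(-1238/881 + 1141) = 246/(1003983/881) = 246*(881/1003983) = 72242/334661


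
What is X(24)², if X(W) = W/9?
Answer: 64/9 ≈ 7.1111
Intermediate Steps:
X(W) = W/9 (X(W) = W*(⅑) = W/9)
X(24)² = ((⅑)*24)² = (8/3)² = 64/9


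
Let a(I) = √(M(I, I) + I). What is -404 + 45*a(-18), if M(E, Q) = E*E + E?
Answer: -404 + 540*√2 ≈ 359.68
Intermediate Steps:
M(E, Q) = E + E² (M(E, Q) = E² + E = E + E²)
a(I) = √(I + I*(1 + I)) (a(I) = √(I*(1 + I) + I) = √(I + I*(1 + I)))
-404 + 45*a(-18) = -404 + 45*√(-18*(2 - 18)) = -404 + 45*√(-18*(-16)) = -404 + 45*√288 = -404 + 45*(12*√2) = -404 + 540*√2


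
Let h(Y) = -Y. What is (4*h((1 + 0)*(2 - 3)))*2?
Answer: 8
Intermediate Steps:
(4*h((1 + 0)*(2 - 3)))*2 = (4*(-(1 + 0)*(2 - 3)))*2 = (4*(-(-1)))*2 = (4*(-1*(-1)))*2 = (4*1)*2 = 4*2 = 8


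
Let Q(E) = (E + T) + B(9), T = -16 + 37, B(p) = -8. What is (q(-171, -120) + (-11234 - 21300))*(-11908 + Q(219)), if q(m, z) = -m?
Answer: 377870388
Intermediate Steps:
T = 21
Q(E) = 13 + E (Q(E) = (E + 21) - 8 = (21 + E) - 8 = 13 + E)
(q(-171, -120) + (-11234 - 21300))*(-11908 + Q(219)) = (-1*(-171) + (-11234 - 21300))*(-11908 + (13 + 219)) = (171 - 32534)*(-11908 + 232) = -32363*(-11676) = 377870388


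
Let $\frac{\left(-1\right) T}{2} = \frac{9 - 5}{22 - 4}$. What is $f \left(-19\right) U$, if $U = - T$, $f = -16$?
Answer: $\frac{1216}{9} \approx 135.11$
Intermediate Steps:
$T = - \frac{4}{9}$ ($T = - 2 \frac{9 - 5}{22 - 4} = - 2 \cdot \frac{4}{18} = - 2 \cdot 4 \cdot \frac{1}{18} = \left(-2\right) \frac{2}{9} = - \frac{4}{9} \approx -0.44444$)
$U = \frac{4}{9}$ ($U = \left(-1\right) \left(- \frac{4}{9}\right) = \frac{4}{9} \approx 0.44444$)
$f \left(-19\right) U = \left(-16\right) \left(-19\right) \frac{4}{9} = 304 \cdot \frac{4}{9} = \frac{1216}{9}$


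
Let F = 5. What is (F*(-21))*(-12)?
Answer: 1260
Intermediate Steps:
(F*(-21))*(-12) = (5*(-21))*(-12) = -105*(-12) = 1260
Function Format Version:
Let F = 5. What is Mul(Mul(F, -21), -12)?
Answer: 1260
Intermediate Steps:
Mul(Mul(F, -21), -12) = Mul(Mul(5, -21), -12) = Mul(-105, -12) = 1260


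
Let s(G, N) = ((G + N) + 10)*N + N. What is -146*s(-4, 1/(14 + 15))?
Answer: -29784/841 ≈ -35.415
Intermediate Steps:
s(G, N) = N + N*(10 + G + N) (s(G, N) = (10 + G + N)*N + N = N*(10 + G + N) + N = N + N*(10 + G + N))
-146*s(-4, 1/(14 + 15)) = -146*(11 - 4 + 1/(14 + 15))/(14 + 15) = -146*(11 - 4 + 1/29)/29 = -146*204/(29*29) = -146*204/841 = -29784/841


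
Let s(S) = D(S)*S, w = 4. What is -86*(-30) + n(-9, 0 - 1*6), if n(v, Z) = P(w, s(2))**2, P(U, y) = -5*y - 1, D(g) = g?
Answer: 3021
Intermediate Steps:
s(S) = S**2 (s(S) = S*S = S**2)
P(U, y) = -1 - 5*y
n(v, Z) = 441 (n(v, Z) = (-1 - 5*2**2)**2 = (-1 - 5*4)**2 = (-1 - 20)**2 = (-21)**2 = 441)
-86*(-30) + n(-9, 0 - 1*6) = -86*(-30) + 441 = 2580 + 441 = 3021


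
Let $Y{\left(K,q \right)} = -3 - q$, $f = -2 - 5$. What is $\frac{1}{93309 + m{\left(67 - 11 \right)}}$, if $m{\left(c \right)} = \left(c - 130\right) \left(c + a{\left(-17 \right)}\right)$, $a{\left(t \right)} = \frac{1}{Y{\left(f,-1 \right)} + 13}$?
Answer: $\frac{11}{980741} \approx 1.1216 \cdot 10^{-5}$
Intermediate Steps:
$f = -7$ ($f = -2 - 5 = -7$)
$a{\left(t \right)} = \frac{1}{11}$ ($a{\left(t \right)} = \frac{1}{\left(-3 - -1\right) + 13} = \frac{1}{\left(-3 + 1\right) + 13} = \frac{1}{-2 + 13} = \frac{1}{11}$)
$m{\left(c \right)} = \left(-130 + c\right) \left(\frac{1}{11} + c\right)$ ($m{\left(c \right)} = \left(c - 130\right) \left(c + \frac{1}{11}\right) = \left(-130 + c\right) \left(\frac{1}{11} + c\right)$)
$\frac{1}{93309 + m{\left(67 - 11 \right)}} = \frac{1}{93309 - \left(\frac{130}{11} - \left(67 - 11\right)^{2} + \frac{1429 \left(67 - 11\right)}{11}\right)} = \frac{1}{93309 - \left(\frac{80154}{11} - 3136\right)} = \frac{1}{93309 - \frac{45658}{11}} = \frac{1}{\frac{980741}{11}} = \frac{11}{980741}$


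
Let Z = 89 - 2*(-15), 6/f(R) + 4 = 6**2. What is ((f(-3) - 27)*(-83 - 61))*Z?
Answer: 459459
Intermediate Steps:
f(R) = 3/16 (f(R) = 6/(-4 + 6**2) = 6/(-4 + 36) = 6/32 = 6*(1/32) = 3/16)
Z = 119 (Z = 89 + 30 = 119)
((f(-3) - 27)*(-83 - 61))*Z = ((3/16 - 27)*(-83 - 61))*119 = -429/16*(-144)*119 = 3861*119 = 459459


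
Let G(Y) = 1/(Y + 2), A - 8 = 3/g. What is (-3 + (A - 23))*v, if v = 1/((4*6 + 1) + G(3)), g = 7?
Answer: -205/294 ≈ -0.69728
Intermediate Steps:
A = 59/7 (A = 8 + 3/7 = 59/7 ≈ 8.4286)
G(Y) = 1/(2 + Y)
v = 5/126 (v = 1/((4*6 + 1) + 1/(2 + 3)) = 1/((24 + 1) + 1/5) = 1/(25 + ⅕) = 1/(126/5) = 5/126 ≈ 0.039683)
(-3 + (A - 23))*v = (-3 + (59/7 - 23))*(5/126) = (-3 - 102/7)*(5/126) = -123/7*5/126 = -205/294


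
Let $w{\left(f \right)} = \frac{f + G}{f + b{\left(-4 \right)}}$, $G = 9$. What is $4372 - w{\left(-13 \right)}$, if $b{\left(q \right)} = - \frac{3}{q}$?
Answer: $\frac{214212}{49} \approx 4371.7$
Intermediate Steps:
$w{\left(f \right)} = \frac{9 + f}{\frac{3}{4} + f}$ ($w{\left(f \right)} = \frac{f + 9}{f - \frac{3}{-4}} = \frac{9 + f}{f - - \frac{3}{4}} = \frac{9 + f}{f + \frac{3}{4}} = \frac{9 + f}{\frac{3}{4} + f}$)
$4372 - w{\left(-13 \right)} = 4372 - \frac{4 \left(9 - 13\right)}{3 + 4 \left(-13\right)} = 4372 - 4 \frac{1}{3 - 52} \left(-4\right) = 4372 - 4 \frac{1}{-49} \left(-4\right) = 4372 - 4 \left(- \frac{1}{49}\right) \left(-4\right) = 4372 - \frac{16}{49} = \frac{214212}{49}$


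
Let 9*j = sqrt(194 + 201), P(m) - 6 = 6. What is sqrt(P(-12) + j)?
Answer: sqrt(108 + sqrt(395))/3 ≈ 3.7694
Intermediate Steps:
P(m) = 12 (P(m) = 6 + 6 = 12)
j = sqrt(395)/9 (j = sqrt(194 + 201)/9 = sqrt(395)/9 ≈ 2.2083)
sqrt(P(-12) + j) = sqrt(12 + sqrt(395)/9)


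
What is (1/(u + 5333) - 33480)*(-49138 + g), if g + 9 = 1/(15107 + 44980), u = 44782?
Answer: 4954852355561861812/3011260005 ≈ 1.6454e+9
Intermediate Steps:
g = -540782/60087 (g = -9 + 1/(15107 + 44980) = -9 + 1/60087 = -540782/60087 ≈ -9.0000)
(1/(u + 5333) - 33480)*(-49138 + g) = (1/(44782 + 5333) - 33480)*(-49138 - 540782/60087) = (1/50115 - 33480)*(-2953095788/60087) = -1677850199/50115*(-2953095788/60087) = 4954852355561861812/3011260005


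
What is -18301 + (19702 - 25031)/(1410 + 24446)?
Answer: -473195985/25856 ≈ -18301.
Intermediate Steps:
-18301 + (19702 - 25031)/(1410 + 24446) = -18301 - 5329/25856 = -473195985/25856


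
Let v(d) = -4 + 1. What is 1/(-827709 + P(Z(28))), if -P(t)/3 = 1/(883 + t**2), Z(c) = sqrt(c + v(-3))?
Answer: -908/751559775 ≈ -1.2082e-6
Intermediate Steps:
v(d) = -3
Z(c) = sqrt(-3 + c) (Z(c) = sqrt(c - 3) = sqrt(-3 + c))
P(t) = -3/(883 + t**2)
1/(-827709 + P(Z(28))) = 1/(-827709 - 3/(883 + (sqrt(-3 + 28))**2)) = 1/(-827709 - 3/(883 + (sqrt(25))**2)) = 1/(-827709 - 3/(883 + 5**2)) = 1/(-827709 - 3/(883 + 25)) = 1/(-827709 - 3/908) = 1/(-751559775/908) = -908/751559775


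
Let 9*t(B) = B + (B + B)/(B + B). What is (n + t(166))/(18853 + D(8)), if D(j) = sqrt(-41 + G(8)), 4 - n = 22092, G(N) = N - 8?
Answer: -149787085/127956834 + 7945*I*sqrt(41)/127956834 ≈ -1.1706 + 0.00039758*I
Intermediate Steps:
G(N) = -8 + N
n = -22088 (n = 4 - 1*22092 = 4 - 22092 = -22088)
t(B) = 1/9 + B/9 (t(B) = (B + (B + B)/(B + B))/9 = (B + (2*B)/((2*B)))/9 = (B + (2*B)*(1/(2*B)))/9 = (B + 1)/9 = (1 + B)/9 = 1/9 + B/9)
D(j) = I*sqrt(41) (D(j) = sqrt(-41 + (-8 + 8)) = sqrt(-41 + 0) = sqrt(-41) = I*sqrt(41))
(n + t(166))/(18853 + D(8)) = (-22088 + (1/9 + (1/9)*166))/(18853 + I*sqrt(41)) = (-22088 + (1/9 + 166/9))/(18853 + I*sqrt(41)) = (-22088 + 167/9)/(18853 + I*sqrt(41)) = -198625/(9*(18853 + I*sqrt(41)))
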